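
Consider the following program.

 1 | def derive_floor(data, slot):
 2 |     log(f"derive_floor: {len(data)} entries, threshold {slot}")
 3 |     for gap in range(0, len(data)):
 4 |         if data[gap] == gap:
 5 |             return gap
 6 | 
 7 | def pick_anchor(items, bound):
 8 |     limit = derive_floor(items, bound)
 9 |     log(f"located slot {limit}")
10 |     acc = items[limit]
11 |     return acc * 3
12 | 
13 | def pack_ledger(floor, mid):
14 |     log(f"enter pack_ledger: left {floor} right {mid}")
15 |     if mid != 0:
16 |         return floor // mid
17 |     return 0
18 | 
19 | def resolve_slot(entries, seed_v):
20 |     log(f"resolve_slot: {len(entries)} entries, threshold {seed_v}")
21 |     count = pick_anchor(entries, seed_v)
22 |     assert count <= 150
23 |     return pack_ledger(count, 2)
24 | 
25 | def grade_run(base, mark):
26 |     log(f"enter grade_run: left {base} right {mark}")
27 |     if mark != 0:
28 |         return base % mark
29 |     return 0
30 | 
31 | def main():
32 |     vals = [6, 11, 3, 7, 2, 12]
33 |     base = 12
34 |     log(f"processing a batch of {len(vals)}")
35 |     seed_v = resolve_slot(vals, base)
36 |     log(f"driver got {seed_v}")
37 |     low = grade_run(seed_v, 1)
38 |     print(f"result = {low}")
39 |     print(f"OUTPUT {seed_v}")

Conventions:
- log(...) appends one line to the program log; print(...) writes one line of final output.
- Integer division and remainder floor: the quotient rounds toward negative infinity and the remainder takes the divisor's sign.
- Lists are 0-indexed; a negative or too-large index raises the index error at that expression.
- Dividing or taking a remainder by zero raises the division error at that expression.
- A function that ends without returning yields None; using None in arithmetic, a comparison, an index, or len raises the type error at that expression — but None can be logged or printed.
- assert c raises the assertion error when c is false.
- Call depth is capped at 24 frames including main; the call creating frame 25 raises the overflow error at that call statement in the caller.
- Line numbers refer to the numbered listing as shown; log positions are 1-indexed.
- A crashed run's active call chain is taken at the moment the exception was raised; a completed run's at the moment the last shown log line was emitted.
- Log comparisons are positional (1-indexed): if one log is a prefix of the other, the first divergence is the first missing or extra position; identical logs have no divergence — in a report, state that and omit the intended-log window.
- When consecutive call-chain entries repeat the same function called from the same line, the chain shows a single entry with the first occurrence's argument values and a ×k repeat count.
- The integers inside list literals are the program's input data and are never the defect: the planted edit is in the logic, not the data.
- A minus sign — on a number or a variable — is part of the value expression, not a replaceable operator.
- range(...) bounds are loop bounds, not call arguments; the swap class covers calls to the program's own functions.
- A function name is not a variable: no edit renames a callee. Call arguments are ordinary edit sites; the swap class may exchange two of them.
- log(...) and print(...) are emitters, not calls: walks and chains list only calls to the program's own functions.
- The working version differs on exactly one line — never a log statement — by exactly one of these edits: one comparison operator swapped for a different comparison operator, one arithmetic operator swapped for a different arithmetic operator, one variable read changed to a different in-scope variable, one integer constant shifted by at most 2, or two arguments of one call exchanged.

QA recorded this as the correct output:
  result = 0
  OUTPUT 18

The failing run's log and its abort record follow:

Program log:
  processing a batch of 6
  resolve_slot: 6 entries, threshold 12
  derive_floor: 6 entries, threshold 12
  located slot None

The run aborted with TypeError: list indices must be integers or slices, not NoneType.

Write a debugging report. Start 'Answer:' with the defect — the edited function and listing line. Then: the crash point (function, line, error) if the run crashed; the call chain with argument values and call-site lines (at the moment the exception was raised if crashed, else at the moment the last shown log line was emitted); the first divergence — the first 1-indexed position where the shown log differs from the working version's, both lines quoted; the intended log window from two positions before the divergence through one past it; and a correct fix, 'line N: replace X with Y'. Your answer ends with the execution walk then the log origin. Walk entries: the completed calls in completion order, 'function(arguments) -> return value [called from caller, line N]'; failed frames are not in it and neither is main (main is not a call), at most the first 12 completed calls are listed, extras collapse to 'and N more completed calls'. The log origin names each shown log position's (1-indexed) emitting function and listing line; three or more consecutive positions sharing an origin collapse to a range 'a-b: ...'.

Answer: the defect is in derive_floor at line 4.
The tell: Everything matches until log position 4, which reads 'located slot None' in place of 'located slot 5'.
Crash: pick_anchor, line 10, TypeError.
Call chain: main -> resolve_slot([6, 11, 3, 7, 2, 12], 12) (called at line 35) -> pick_anchor([6, 11, 3, 7, 2, 12], 12) (called at line 21).
First divergence: position 4 — the shown line 'located slot None' should read 'located slot 5'.
Intended log window:
  2: resolve_slot: 6 entries, threshold 12
  3: derive_floor: 6 entries, threshold 12
  4: located slot 5
  5: enter pack_ledger: left 36 right 2
Execution walk:
  derive_floor([6, 11, 3, 7, 2, 12], 12) -> None  [called from pick_anchor, line 8]
Log origins:
  1: from main, line 34
  2: from resolve_slot, line 20
  3: from derive_floor, line 2
  4: from pick_anchor, line 9
A correct fix: line 4: replace `data[gap] == gap` with `data[gap] == slot`.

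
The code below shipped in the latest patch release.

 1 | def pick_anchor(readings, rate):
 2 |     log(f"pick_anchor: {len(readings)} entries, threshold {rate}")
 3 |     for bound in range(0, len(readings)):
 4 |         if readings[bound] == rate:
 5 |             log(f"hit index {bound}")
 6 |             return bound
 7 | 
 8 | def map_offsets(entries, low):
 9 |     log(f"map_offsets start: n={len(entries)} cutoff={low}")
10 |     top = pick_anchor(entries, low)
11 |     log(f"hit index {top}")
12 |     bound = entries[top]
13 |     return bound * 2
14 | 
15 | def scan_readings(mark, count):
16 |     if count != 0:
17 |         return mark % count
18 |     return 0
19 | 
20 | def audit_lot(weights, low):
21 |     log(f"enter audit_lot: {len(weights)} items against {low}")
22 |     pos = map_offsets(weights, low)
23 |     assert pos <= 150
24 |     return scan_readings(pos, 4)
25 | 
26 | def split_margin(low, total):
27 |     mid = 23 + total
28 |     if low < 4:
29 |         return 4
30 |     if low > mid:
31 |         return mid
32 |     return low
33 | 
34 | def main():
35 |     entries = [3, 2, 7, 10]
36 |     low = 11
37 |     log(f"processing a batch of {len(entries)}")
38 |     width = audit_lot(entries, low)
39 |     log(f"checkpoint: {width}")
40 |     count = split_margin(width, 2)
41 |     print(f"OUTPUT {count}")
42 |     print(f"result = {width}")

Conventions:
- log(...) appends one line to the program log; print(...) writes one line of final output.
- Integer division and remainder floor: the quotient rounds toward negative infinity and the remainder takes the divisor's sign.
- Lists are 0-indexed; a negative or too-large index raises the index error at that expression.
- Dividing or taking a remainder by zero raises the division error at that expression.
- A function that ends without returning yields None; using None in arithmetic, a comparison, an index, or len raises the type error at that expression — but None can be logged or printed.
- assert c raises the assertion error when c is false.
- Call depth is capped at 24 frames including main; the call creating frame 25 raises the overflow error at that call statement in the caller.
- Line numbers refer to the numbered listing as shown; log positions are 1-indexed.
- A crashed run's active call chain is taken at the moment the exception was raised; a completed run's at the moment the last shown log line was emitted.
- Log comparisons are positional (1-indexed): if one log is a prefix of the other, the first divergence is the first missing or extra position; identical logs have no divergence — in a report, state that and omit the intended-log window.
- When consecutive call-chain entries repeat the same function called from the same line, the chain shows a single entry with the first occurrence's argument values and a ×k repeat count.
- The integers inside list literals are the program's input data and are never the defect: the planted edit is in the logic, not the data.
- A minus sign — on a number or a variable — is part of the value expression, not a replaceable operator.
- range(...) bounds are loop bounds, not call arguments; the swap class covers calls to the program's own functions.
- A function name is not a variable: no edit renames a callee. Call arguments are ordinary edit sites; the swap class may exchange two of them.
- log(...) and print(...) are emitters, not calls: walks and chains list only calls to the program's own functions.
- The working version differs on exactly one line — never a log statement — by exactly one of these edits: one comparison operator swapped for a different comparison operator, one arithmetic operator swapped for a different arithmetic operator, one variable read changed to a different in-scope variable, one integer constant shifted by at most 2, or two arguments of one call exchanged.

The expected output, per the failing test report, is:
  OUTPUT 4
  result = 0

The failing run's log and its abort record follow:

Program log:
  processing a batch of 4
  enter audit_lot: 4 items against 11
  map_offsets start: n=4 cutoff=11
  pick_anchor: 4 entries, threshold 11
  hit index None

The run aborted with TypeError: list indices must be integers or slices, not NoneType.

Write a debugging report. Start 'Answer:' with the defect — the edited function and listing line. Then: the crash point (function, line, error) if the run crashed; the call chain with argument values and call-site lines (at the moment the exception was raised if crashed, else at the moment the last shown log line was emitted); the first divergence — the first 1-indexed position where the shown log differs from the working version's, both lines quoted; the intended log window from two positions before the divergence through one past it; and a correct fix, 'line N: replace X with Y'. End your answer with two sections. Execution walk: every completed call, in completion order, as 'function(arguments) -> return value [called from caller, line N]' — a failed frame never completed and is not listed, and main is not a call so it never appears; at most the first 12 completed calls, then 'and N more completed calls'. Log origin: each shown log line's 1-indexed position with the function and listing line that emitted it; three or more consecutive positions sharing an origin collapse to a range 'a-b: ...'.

Answer: the defect is in main at line 36.
The tell: The log first diverges at position 2: the faulty run prints 'enter audit_lot: 4 items against 11' where the working version prints 'enter audit_lot: 4 items against 10'.
Crash: map_offsets, line 12, TypeError.
Call chain: main -> audit_lot([3, 2, 7, 10], 11) (called at line 38) -> map_offsets([3, 2, 7, 10], 11) (called at line 22).
First divergence: position 2 — the shown line 'enter audit_lot: 4 items against 11' should read 'enter audit_lot: 4 items against 10'.
Intended log window:
  1: processing a batch of 4
  2: enter audit_lot: 4 items against 10
  3: map_offsets start: n=4 cutoff=10
Execution walk:
  pick_anchor([3, 2, 7, 10], 11) -> None  [called from map_offsets, line 10]
Origin of each log line:
  1: emitted by main (line 37)
  2: emitted by audit_lot (line 21)
  3: emitted by map_offsets (line 9)
  4: emitted by pick_anchor (line 2)
  5: emitted by map_offsets (line 11)
A correct fix: line 36: replace `11` with `10`.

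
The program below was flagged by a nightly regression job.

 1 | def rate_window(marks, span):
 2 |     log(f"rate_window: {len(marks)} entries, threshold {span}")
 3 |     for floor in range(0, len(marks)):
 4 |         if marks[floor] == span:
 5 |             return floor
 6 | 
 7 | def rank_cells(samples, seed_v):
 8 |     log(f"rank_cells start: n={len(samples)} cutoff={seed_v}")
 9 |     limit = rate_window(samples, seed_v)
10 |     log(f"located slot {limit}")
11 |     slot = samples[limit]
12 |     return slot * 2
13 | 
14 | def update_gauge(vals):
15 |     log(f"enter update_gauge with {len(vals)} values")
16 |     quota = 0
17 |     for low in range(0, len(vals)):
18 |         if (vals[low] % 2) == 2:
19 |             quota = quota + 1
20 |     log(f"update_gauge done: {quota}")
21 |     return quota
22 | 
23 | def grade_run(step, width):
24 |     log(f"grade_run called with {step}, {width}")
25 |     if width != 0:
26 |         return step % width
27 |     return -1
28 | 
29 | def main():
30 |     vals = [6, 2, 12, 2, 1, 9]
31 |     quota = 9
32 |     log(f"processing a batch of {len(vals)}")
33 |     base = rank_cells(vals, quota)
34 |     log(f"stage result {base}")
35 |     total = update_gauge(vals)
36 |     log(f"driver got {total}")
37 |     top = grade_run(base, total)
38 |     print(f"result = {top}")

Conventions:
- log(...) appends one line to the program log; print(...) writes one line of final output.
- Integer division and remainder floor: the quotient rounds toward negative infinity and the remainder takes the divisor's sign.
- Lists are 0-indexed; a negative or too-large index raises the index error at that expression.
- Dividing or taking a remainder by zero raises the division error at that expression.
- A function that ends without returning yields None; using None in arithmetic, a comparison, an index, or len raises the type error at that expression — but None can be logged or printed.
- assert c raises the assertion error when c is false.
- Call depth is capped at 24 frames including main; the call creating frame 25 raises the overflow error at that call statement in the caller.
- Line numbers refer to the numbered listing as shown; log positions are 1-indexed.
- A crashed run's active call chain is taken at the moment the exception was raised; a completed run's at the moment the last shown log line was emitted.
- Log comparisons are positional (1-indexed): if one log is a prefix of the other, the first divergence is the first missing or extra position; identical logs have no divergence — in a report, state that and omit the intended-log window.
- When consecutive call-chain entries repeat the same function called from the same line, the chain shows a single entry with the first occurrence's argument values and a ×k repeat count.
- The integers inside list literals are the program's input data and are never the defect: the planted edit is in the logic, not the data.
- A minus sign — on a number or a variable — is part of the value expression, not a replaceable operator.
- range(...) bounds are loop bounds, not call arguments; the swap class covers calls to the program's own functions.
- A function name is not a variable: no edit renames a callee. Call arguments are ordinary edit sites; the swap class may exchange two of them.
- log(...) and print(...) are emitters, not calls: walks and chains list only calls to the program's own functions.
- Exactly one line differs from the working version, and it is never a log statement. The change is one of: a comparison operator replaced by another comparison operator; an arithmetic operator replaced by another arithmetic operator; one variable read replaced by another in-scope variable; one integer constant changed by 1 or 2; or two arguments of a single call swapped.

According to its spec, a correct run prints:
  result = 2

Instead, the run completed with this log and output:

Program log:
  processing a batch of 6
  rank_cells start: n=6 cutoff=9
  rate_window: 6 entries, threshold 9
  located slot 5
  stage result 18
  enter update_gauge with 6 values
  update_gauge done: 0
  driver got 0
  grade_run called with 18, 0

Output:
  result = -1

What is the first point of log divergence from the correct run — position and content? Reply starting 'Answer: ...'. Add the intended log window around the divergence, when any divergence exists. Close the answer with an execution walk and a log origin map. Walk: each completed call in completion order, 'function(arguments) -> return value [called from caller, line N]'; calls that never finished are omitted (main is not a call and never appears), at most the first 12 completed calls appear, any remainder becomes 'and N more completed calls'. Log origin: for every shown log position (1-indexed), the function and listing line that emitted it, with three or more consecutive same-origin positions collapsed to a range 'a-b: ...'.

Answer: position 7; shown 'update_gauge done: 0' vs intended 'update_gauge done: 4'.
Intended log window:
  5: stage result 18
  6: enter update_gauge with 6 values
  7: update_gauge done: 4
  8: driver got 4
Execution walk:
  rate_window([6, 2, 12, 2, 1, 9], 9) -> 5  [called from rank_cells, line 9]
  rank_cells([6, 2, 12, 2, 1, 9], 9) -> 18  [called from main, line 33]
  update_gauge([6, 2, 12, 2, 1, 9]) -> 0  [called from main, line 35]
  grade_run(18, 0) -> -1  [called from main, line 37]
Origin of each log line:
  1 — main, line 32
  2 — rank_cells, line 8
  3 — rate_window, line 2
  4 — rank_cells, line 10
  5 — main, line 34
  6 — update_gauge, line 15
  7 — update_gauge, line 20
  8 — main, line 36
  9 — grade_run, line 24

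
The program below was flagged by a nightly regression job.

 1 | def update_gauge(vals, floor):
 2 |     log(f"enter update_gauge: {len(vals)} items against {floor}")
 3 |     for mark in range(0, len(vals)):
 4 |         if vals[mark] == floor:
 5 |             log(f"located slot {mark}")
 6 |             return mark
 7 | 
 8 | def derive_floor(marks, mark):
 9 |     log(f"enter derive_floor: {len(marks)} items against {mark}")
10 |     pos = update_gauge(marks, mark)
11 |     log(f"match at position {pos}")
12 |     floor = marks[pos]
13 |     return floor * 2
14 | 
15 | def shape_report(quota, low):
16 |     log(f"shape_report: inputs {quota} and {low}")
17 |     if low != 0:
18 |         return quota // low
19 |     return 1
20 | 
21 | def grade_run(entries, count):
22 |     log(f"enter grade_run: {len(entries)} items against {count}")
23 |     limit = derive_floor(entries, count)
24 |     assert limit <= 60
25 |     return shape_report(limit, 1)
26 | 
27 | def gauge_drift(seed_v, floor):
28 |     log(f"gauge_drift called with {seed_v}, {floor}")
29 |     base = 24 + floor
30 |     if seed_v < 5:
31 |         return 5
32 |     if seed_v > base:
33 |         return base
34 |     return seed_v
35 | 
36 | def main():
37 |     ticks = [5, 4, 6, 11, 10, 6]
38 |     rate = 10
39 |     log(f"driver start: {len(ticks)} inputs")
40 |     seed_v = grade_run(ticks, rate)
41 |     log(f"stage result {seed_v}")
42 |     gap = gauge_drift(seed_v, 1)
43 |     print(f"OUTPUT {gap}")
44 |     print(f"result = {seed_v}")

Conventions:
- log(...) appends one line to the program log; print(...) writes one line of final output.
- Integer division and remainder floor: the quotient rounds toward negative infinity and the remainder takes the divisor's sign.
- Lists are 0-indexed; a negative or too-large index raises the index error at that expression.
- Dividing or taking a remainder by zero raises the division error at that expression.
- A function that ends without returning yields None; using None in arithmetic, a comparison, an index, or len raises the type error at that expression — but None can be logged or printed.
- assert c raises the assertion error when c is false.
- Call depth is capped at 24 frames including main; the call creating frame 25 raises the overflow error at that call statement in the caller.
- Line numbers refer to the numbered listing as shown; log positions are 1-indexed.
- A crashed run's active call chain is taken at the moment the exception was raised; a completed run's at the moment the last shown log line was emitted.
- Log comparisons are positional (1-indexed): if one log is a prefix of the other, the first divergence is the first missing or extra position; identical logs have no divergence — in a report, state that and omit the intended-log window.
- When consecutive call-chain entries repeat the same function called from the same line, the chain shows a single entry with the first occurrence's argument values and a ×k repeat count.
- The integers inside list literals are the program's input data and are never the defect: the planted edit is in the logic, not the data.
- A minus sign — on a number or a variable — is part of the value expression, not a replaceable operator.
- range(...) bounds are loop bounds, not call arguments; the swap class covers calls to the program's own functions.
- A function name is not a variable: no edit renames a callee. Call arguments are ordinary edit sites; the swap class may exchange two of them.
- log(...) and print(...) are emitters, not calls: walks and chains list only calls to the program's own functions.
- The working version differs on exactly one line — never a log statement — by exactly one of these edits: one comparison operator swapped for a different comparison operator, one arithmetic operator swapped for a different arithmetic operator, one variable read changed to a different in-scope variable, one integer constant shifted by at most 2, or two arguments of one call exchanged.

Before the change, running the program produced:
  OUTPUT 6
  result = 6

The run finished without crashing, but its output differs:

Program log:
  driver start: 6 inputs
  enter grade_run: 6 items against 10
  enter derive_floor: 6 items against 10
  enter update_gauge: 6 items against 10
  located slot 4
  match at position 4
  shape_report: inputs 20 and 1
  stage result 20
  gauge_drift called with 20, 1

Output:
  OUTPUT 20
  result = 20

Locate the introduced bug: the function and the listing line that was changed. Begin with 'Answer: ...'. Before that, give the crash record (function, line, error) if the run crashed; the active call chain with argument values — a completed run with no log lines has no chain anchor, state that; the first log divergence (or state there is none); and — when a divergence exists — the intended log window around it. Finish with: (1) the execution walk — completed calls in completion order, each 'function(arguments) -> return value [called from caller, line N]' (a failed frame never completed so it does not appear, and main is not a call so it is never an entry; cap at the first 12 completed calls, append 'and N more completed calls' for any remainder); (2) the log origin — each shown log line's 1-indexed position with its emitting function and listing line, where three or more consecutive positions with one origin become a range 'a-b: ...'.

Answer: the defect is in grade_run at line 25.
Core observation: The earliest visible damage is log position 7 — 'shape_report: inputs 20 and 1' rather than the intended 'shape_report: inputs 20 and 3'.
Call chain: main -> gauge_drift(20, 1) (called at line 42).
First divergence: position 7; shown 'shape_report: inputs 20 and 1' vs intended 'shape_report: inputs 20 and 3'.
Intended log window:
  5: located slot 4
  6: match at position 4
  7: shape_report: inputs 20 and 3
  8: stage result 6
Execution walk:
  update_gauge([5, 4, 6, 11, 10, 6], 10) -> 4  [called from derive_floor, line 10]
  derive_floor([5, 4, 6, 11, 10, 6], 10) -> 20  [called from grade_run, line 23]
  shape_report(20, 1) -> 20  [called from grade_run, line 25]
  grade_run([5, 4, 6, 11, 10, 6], 10) -> 20  [called from main, line 40]
  gauge_drift(20, 1) -> 20  [called from main, line 42]
Log origin:
  1 — main, line 39
  2 — grade_run, line 22
  3 — derive_floor, line 9
  4 — update_gauge, line 2
  5 — update_gauge, line 5
  6 — derive_floor, line 11
  7 — shape_report, line 16
  8 — main, line 41
  9 — gauge_drift, line 28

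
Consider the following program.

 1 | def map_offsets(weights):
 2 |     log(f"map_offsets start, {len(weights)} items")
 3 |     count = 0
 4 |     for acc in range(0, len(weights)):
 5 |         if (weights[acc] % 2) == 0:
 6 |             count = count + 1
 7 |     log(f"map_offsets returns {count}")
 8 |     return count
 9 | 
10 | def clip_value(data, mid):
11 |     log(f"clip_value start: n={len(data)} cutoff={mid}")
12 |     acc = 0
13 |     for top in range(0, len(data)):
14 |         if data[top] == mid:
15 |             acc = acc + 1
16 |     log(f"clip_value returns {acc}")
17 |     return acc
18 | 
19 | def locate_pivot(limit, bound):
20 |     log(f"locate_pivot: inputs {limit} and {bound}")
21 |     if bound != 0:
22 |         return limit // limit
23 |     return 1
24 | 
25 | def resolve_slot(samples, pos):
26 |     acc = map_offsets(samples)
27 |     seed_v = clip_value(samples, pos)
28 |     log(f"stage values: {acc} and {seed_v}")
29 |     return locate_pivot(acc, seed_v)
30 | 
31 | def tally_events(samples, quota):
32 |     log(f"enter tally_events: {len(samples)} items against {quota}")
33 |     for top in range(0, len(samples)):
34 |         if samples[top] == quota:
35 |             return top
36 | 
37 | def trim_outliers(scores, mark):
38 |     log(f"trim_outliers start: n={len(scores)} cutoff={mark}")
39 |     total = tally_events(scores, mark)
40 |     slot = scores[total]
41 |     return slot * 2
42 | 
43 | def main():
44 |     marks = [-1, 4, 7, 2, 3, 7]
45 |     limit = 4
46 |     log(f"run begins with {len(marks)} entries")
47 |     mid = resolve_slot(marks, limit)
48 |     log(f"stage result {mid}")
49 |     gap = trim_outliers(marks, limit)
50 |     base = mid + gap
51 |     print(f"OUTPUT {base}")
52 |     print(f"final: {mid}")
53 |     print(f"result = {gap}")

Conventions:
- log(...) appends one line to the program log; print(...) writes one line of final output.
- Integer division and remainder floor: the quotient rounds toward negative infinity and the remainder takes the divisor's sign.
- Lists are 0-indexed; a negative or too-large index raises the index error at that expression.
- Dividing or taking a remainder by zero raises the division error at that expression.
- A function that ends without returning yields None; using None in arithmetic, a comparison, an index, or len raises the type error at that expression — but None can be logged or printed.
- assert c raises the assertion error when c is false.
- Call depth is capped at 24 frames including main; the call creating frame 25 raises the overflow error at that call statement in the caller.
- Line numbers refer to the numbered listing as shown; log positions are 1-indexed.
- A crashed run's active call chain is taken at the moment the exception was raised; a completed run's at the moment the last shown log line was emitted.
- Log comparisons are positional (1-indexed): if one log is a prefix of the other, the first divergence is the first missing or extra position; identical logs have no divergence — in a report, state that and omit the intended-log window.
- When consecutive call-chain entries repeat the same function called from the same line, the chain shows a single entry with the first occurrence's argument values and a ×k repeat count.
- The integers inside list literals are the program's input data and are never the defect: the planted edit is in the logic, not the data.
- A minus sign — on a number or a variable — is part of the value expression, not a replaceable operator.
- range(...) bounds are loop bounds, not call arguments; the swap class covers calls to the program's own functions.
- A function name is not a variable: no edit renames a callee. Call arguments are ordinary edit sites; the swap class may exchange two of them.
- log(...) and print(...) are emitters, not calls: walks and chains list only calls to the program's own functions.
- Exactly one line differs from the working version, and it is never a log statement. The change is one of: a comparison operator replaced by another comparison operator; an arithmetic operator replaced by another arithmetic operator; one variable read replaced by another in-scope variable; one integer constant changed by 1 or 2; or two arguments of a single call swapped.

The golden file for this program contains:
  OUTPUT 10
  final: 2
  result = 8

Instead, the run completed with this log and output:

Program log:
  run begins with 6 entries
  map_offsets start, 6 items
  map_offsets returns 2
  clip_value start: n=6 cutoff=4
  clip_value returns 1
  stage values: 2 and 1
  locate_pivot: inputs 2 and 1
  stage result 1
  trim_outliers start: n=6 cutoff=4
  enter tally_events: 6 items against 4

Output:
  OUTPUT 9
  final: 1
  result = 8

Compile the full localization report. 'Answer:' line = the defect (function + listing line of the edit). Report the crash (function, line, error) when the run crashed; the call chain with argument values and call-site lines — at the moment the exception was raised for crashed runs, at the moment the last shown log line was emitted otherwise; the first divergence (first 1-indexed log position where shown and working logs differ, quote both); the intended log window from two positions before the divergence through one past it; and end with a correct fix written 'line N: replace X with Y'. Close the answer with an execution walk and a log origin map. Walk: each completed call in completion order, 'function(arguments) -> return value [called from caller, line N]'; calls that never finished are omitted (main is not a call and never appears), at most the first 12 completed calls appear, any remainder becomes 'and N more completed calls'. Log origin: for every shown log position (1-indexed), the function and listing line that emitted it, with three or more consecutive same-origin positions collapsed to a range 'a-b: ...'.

Answer: the defect is in locate_pivot at line 22.
Core observation: Everything matches until log position 8, which reads 'stage result 1' in place of 'stage result 2'.
Call chain: main -> trim_outliers([-1, 4, 7, 2, 3, 7], 4) (called at line 49) -> tally_events([-1, 4, 7, 2, 3, 7], 4) (called at line 39).
First divergence: position 8 — the shown line 'stage result 1' should read 'stage result 2'.
Intended log window:
  6: stage values: 2 and 1
  7: locate_pivot: inputs 2 and 1
  8: stage result 2
  9: trim_outliers start: n=6 cutoff=4
Execution walk:
  map_offsets([-1, 4, 7, 2, 3, 7]) -> 2  [called from resolve_slot, line 26]
  clip_value([-1, 4, 7, 2, 3, 7], 4) -> 1  [called from resolve_slot, line 27]
  locate_pivot(2, 1) -> 1  [called from resolve_slot, line 29]
  resolve_slot([-1, 4, 7, 2, 3, 7], 4) -> 1  [called from main, line 47]
  tally_events([-1, 4, 7, 2, 3, 7], 4) -> 1  [called from trim_outliers, line 39]
  trim_outliers([-1, 4, 7, 2, 3, 7], 4) -> 8  [called from main, line 49]
Log origin:
  1: from main, line 46
  2: from map_offsets, line 2
  3: from map_offsets, line 7
  4: from clip_value, line 11
  5: from clip_value, line 16
  6: from resolve_slot, line 28
  7: from locate_pivot, line 20
  8: from main, line 48
  9: from trim_outliers, line 38
  10: from tally_events, line 32
A correct fix: line 22: replace `limit // limit` with `limit // bound`.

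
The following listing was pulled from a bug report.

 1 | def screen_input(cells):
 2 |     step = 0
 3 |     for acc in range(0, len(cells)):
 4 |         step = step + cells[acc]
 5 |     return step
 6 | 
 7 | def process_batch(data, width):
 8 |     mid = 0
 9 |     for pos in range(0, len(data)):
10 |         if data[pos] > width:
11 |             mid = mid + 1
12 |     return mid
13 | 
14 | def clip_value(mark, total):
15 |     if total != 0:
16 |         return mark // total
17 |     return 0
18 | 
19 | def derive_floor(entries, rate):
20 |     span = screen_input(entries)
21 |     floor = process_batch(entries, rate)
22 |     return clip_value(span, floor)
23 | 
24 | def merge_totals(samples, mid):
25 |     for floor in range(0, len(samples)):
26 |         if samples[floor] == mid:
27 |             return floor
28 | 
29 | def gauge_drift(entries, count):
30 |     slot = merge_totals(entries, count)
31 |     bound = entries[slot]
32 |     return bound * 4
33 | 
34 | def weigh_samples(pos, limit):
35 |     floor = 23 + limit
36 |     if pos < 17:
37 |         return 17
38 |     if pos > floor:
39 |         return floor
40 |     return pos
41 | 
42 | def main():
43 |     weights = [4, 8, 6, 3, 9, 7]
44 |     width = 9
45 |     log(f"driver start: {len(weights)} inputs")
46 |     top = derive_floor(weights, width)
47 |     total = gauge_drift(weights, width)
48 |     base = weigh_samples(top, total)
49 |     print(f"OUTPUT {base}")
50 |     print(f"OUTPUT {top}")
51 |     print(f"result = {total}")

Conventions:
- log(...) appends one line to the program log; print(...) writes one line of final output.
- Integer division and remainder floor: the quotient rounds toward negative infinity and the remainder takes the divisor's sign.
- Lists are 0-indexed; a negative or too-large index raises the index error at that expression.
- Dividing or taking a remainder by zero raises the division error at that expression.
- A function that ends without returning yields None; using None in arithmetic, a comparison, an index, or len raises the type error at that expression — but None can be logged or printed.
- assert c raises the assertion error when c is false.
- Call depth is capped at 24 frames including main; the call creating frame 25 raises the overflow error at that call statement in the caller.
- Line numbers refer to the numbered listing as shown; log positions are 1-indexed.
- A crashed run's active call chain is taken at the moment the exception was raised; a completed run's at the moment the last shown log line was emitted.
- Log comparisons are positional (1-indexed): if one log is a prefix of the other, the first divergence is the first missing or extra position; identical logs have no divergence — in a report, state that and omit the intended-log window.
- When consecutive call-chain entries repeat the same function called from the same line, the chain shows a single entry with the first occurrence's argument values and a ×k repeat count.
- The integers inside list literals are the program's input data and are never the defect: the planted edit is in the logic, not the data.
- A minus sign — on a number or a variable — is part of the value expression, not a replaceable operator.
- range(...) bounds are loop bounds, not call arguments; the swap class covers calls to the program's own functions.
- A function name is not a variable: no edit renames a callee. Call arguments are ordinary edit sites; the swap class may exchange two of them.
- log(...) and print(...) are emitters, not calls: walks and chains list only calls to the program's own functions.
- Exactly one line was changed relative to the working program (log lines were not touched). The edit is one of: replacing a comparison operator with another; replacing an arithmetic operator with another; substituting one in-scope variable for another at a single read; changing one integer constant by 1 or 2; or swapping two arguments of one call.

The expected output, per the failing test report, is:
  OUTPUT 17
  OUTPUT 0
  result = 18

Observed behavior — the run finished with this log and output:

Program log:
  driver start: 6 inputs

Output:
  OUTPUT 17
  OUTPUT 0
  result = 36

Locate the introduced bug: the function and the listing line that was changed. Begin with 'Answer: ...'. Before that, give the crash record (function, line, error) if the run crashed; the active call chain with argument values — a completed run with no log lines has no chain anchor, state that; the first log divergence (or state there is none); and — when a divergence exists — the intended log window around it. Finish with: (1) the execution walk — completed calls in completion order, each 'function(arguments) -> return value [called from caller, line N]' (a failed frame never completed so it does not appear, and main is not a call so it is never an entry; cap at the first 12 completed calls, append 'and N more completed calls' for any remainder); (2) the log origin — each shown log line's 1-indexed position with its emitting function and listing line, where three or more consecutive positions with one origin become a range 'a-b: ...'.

Answer: the defect is in gauge_drift at line 32.
Key observation: Every logged value matches the working version; the printed result is what differs.
Call chain: main.
First divergence: none — the logs agree in full.
Execution walk:
  screen_input([4, 8, 6, 3, 9, 7]) -> 37  [called from derive_floor, line 20]
  process_batch([4, 8, 6, 3, 9, 7], 9) -> 0  [called from derive_floor, line 21]
  clip_value(37, 0) -> 0  [called from derive_floor, line 22]
  derive_floor([4, 8, 6, 3, 9, 7], 9) -> 0  [called from main, line 46]
  merge_totals([4, 8, 6, 3, 9, 7], 9) -> 4  [called from gauge_drift, line 30]
  gauge_drift([4, 8, 6, 3, 9, 7], 9) -> 36  [called from main, line 47]
  weigh_samples(0, 36) -> 17  [called from main, line 48]
Origin of each log line:
  1: emitted by main (line 45)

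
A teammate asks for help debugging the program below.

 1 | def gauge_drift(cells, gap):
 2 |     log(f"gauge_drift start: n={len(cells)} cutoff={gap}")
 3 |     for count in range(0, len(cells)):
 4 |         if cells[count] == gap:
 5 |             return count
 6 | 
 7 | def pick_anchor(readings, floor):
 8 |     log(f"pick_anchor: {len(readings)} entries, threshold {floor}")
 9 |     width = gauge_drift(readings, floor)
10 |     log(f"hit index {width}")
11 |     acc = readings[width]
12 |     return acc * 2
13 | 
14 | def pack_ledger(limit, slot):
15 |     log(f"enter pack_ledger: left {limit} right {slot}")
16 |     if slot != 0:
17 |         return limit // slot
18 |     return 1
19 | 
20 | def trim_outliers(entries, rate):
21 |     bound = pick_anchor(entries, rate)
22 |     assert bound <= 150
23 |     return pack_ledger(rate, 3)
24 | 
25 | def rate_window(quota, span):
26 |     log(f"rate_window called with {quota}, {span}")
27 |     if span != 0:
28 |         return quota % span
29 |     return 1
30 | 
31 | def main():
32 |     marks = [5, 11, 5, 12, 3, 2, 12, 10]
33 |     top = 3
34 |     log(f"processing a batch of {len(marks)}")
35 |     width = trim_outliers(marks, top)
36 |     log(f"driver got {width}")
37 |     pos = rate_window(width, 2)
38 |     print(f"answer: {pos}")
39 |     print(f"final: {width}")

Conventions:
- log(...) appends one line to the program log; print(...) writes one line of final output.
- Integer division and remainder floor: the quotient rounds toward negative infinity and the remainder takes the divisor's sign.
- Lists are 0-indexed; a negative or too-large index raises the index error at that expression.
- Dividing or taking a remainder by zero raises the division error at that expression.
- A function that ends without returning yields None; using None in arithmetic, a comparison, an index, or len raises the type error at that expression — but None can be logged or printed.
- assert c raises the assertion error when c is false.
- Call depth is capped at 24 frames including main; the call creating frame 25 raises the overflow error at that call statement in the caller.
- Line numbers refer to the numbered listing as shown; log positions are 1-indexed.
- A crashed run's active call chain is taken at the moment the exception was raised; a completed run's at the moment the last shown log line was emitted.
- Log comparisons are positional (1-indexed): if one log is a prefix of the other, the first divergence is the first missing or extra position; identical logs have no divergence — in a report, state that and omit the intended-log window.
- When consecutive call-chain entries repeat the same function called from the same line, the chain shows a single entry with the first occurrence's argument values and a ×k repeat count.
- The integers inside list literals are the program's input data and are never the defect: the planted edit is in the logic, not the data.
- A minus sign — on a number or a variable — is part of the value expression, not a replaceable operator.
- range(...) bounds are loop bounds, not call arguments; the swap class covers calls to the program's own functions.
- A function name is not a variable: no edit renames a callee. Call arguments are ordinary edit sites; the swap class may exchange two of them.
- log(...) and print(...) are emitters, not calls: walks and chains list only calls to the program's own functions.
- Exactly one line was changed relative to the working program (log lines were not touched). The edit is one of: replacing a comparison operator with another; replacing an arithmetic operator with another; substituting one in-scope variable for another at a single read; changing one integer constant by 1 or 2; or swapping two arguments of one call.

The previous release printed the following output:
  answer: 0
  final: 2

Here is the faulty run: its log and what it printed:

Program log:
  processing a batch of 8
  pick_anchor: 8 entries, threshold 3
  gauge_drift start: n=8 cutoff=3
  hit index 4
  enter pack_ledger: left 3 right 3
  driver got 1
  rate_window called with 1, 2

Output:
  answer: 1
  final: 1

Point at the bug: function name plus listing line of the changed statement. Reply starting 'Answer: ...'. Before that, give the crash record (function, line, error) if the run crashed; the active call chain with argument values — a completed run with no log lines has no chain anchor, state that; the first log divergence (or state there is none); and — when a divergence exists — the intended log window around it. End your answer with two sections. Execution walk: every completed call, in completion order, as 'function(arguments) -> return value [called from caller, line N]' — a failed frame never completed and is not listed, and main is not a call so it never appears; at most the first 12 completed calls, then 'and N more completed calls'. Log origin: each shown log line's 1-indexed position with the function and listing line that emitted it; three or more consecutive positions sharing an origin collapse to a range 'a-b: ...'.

Answer: the defect is in trim_outliers at line 23.
Core observation: The earliest visible damage is log position 5 — 'enter pack_ledger: left 3 right 3' rather than the intended 'enter pack_ledger: left 6 right 3'.
Call chain: main -> rate_window(1, 2) (called at line 37).
First divergence: position 5; shown 'enter pack_ledger: left 3 right 3' vs intended 'enter pack_ledger: left 6 right 3'.
Intended log window:
  3: gauge_drift start: n=8 cutoff=3
  4: hit index 4
  5: enter pack_ledger: left 6 right 3
  6: driver got 2
Execution walk:
  gauge_drift([5, 11, 5, 12, 3, 2, 12, 10], 3) -> 4  [called from pick_anchor, line 9]
  pick_anchor([5, 11, 5, 12, 3, 2, 12, 10], 3) -> 6  [called from trim_outliers, line 21]
  pack_ledger(3, 3) -> 1  [called from trim_outliers, line 23]
  trim_outliers([5, 11, 5, 12, 3, 2, 12, 10], 3) -> 1  [called from main, line 35]
  rate_window(1, 2) -> 1  [called from main, line 37]
Origin of each log line:
  1 — main, line 34
  2 — pick_anchor, line 8
  3 — gauge_drift, line 2
  4 — pick_anchor, line 10
  5 — pack_ledger, line 15
  6 — main, line 36
  7 — rate_window, line 26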